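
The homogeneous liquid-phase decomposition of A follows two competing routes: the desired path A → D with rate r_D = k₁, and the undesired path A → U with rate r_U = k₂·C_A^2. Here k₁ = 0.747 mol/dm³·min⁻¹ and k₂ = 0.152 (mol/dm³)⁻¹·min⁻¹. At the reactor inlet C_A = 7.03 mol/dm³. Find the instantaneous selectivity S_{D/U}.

S_{D/U} = r_D/r_U = (k₁)/(k₂·C_A^2) = (k₁/k₂)·C_A^-2.
= (0.747) / (0.152×7.030^2) = 0.7470/7.512 = 0.0994.

0.0994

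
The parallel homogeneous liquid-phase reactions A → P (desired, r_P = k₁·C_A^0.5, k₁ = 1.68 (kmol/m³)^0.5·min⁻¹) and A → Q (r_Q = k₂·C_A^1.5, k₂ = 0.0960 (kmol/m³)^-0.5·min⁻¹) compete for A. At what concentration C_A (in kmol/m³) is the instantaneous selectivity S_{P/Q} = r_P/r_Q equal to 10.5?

S_{P/Q} = (k₁/k₂)·C_A⁻¹ ⇒ C_A = (S·k₂/k₁)^(-1).
= (10.5×0.0960/1.68)^(-1) = (0.6000)^(-1) = 1.67 kmol/m³.

1.67 kmol/m³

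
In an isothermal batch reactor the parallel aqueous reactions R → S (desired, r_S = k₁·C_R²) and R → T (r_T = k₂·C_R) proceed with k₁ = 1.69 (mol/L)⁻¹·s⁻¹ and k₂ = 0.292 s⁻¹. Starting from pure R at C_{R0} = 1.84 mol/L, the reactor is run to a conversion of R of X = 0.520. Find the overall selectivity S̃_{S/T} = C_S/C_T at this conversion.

7.58

C_R = C_{R0}(1−X) = 0.8832 mol/L.
Along a PFR/batch, dC_T/dC_R = −r_T/(r_S+r_T) = −k₂/(k₂+k₁·C_R).
Integrating from C_{R0} to C_R: C_T = (0.292/1.69)·ln[(0.292+1.69·1.84)/(0.292+1.69·0.883)] = 0.1728·ln(3.402/1.785) = 0.1115 mol/L.
Then C_S = (C_{R0}−C_R) − C_T = 0.9568 − 0.1115 = 0.8453 mol/L.
S̃_{S/T} = C_S/C_T = 0.8453/0.1115 = 7.58.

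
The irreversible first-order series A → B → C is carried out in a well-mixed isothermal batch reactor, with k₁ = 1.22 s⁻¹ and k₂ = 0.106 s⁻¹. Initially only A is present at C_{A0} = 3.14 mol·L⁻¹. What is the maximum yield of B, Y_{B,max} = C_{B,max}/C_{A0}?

At the optimum, C_{B,max}/C_{A0} = (k₁/k₂)^[k₂/(k₂−k₁)].
= (1.22/0.106)^(0.106/(0.106−1.22)) = (11.51)^(-0.09515) = 0.7926.

0.793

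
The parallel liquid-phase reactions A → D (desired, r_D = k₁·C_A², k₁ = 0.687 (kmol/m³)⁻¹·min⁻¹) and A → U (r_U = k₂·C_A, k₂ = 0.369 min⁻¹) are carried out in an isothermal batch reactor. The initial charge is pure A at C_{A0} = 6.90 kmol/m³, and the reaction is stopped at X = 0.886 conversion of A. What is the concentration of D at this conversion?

5.19 kmol/m³

C_A = C_{A0}(1−X) = 0.7866 kmol/m³.
Along a PFR/batch, dC_U/dC_A = −r_U/(r_D+r_U) = −k₂/(k₂+k₁·C_A).
Integrating from C_{A0} to C_A: C_U = (0.369/0.687)·ln[(0.369+0.687·6.90)/(0.369+0.687·0.787)] = 0.5371·ln(5.109/0.9094) = 0.9271 kmol/m³.
Then C_D = (C_{A0}−C_A) − C_U = 6.113 − 0.9271 = 5.186 kmol/m³.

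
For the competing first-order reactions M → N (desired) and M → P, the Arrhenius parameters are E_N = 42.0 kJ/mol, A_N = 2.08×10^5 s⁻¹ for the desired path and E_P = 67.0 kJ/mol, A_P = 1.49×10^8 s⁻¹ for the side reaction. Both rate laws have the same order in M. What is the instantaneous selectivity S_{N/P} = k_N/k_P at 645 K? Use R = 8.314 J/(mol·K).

With equal orders, S_{N/P} = k_N/k_P = (A_N/A_P)·exp[(E_P−E_N)/(RT)].
(E_P−E_N)/(RT) = (67.0−42.0)×10³/(8.314×645) = 25000/5363 = 4.662.
k_N/k_P = (2.08×10^5/1.49×10^8)·exp(4.662) = 0.001396 × 105.8 = 0.148.

0.148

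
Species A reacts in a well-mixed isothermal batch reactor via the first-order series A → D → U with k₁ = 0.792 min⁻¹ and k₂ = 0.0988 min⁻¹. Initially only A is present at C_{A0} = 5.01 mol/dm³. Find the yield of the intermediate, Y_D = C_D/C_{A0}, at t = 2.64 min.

For first-order series with pure A initially, C_D(t) = k₁C_{A0}/(k₂−k₁)·(e^(−k₁t) − e^(−k₂t)).
e^(−k₁t) = e^(−0.792×2.64) = e^(−2.091) = 0.1236; e^(−k₂t) = e^(−0.2608) = 0.7704.
C_D = 0.792×5.01/(0.0988−0.792) × (0.1236−0.7704) = (-5.724)×(-0.6468) = 3.703 mol/dm³.
Y_D = C_D/C_{A0} = 3.703/5.01 = 0.739.

0.739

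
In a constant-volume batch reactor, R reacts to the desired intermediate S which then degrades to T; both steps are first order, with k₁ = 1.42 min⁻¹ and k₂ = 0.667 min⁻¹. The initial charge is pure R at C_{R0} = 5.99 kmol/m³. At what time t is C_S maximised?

Setting dC_S/dt = 0 gives t_opt = ln(k₂/k₁)/(k₂−k₁).
= ln(0.667/1.42)/(0.667−1.42) = ln(0.4697)/-0.7530 = -0.7556/-0.7530 = 1.00 min.

1.00 min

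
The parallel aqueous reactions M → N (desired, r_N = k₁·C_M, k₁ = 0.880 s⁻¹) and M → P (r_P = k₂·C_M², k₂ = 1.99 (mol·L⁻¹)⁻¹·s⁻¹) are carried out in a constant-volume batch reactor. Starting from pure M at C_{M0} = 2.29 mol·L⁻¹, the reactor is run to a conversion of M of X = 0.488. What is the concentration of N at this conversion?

0.233 mol·L⁻¹

C_M = C_{M0}(1−X) = 1.172 mol·L⁻¹.
Along a PFR/batch, dC_N/dC_M = −r_N/(r_N+r_P) = −k₁/(k₁+k₂·C_M).
Integrating from C_{M0} to C_M: C_N = (0.880/1.99)·ln[(0.880+1.99·2.29)/(0.880+1.99·1.17)] = 0.4422·ln(5.437/3.213) = 0.2326 mol·L⁻¹.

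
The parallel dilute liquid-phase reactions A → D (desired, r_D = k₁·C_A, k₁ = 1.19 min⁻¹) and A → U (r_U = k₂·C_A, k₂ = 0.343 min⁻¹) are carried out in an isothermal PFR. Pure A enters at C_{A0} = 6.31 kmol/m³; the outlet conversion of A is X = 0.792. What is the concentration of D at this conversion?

3.88 kmol/m³

C_A = C_{A0}(1−X) = 1.312 kmol/m³.
Both paths are first order in A, so the instantaneous fraction to D is constant: dC_D/d(−C_A) = k₁/(k₁+k₂) = 0.7763.
C_D = 0.7763·(C_{A0}−C_A) = 0.7763×4.998 = 3.88 kmol/m³.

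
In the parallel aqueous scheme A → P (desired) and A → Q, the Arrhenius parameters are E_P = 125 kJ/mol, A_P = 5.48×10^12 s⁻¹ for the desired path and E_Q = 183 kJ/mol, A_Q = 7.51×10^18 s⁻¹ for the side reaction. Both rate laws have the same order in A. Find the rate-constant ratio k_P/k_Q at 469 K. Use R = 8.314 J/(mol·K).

With equal orders, S_{P/Q} = k_P/k_Q = (A_P/A_Q)·exp[(E_Q−E_P)/(RT)].
(E_Q−E_P)/(RT) = (183−125)×10³/(8.314×469) = 58000/3899 = 14.87.
k_P/k_Q = (5.48×10^12/7.51×10^18)·exp(14.87) = 7.297×10^-7 × 2.884×10^6 = 2.10.
Since E_P < E_Q, lowering the temperature improves selectivity toward P.

2.10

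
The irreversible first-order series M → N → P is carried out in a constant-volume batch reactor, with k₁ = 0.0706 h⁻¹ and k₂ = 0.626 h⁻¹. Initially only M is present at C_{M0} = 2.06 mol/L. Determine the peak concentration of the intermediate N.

At the optimum, C_{N,max}/C_{M0} = (k₁/k₂)^[k₂/(k₂−k₁)].
= (0.0706/0.626)^(0.626/(0.626−0.0706)) = (0.1128)^(1.127) = 0.08546.
C_{N,max} = 0.08546×2.06 = 0.176 mol/L.

0.176 mol/L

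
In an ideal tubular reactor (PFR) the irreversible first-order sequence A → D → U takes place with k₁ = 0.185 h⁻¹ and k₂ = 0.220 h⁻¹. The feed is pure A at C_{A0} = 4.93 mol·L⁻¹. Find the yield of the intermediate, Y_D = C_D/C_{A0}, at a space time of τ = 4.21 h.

The intermediate concentration in a first-order A→B→C sequence is C_D = k₁C_{A0}(e^(−k₁τ) − e^(−k₂τ))/(k₂−k₁).
e^(−k₁τ) = e^(−0.185×4.21) = e^(−0.7788) = 0.4589; e^(−k₂τ) = e^(−0.9262) = 0.3961.
C_D = 0.185×4.93/(0.220−0.185) × (0.4589−0.3961) = 26.06×0.06288 = 1.639 mol·L⁻¹.
Y_D = C_D/C_{A0} = 1.639/4.93 = 0.332.

0.332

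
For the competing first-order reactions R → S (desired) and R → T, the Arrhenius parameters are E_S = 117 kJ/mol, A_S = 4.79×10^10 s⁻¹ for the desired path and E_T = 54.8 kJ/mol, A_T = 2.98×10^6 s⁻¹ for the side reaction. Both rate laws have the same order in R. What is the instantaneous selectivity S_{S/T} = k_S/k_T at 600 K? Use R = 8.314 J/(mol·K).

With equal orders, S_{S/T} = k_S/k_T = (A_S/A_T)·exp[(E_T−E_S)/(RT)].
(E_T−E_S)/(RT) = (54.8−117)×10³/(8.314×600) = -62200/4988 = -12.47.
k_S/k_T = (4.79×10^10/2.98×10^6)·exp(-12.47) = 16074 × 3.844×10^-6 = 0.0618.
Since E_S > E_T, raising the temperature improves selectivity toward S.

0.0618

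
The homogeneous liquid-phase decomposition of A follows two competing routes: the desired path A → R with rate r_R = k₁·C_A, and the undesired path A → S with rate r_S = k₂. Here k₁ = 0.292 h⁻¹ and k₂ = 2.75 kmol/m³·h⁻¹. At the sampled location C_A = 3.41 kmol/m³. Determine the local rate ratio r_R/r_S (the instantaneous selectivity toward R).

S_{R/S} = r_R/r_S = (k₁·C_A)/(k₂) = (k₁/k₂)·C_A.
= (0.292×3.410) / (2.75) = 0.9957/2.750 = 0.362.

0.362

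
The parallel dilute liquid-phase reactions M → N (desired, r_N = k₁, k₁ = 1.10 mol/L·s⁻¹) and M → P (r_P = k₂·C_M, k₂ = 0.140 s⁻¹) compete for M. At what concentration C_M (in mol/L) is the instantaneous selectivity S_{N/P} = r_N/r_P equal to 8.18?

0.961 mol/L

S_{N/P} = (k₁/k₂)·C_M⁻¹ ⇒ C_M = (S·k₂/k₁)^(-1).
= (8.18×0.140/1.10)^(-1) = (1.041)^(-1) = 0.961 mol/L.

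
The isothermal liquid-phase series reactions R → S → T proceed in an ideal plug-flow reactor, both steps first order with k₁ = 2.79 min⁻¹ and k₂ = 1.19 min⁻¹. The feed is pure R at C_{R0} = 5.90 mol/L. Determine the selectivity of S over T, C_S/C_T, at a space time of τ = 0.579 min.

The intermediate concentration in a first-order A→B→C sequence is C_S = k₁C_{R0}(e^(−k₁τ) − e^(−k₂τ))/(k₂−k₁).
e^(−k₁τ) = e^(−2.79×0.579) = e^(−1.615) = 0.1988; e^(−k₂τ) = e^(−0.6890) = 0.5021.
C_S = 2.79×5.90/(1.19−2.79) × (0.1988−0.5021) = (-10.29)×(-0.3033) = 3.120 mol/L.
C_R = C_{R0}e^(−k₁τ) = 1.173 mol/L, so C_T = C_{R0}−C_R−C_S = 1.607 mol/L; C_S/C_T = 1.94.

1.94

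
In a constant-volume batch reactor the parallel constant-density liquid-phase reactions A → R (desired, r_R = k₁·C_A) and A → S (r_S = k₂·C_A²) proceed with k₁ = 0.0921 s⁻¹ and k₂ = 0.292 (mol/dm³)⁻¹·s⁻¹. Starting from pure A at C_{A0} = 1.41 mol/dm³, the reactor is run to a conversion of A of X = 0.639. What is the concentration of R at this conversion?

0.233 mol/dm³

C_A = C_{A0}(1−X) = 0.5090 mol/dm³.
Along a PFR/batch, dC_R/dC_A = −r_R/(r_R+r_S) = −k₁/(k₁+k₂·C_A).
Integrating from C_{A0} to C_A: C_R = (0.0921/0.292)·ln[(0.0921+0.292·1.41)/(0.0921+0.292·0.509)] = 0.3154·ln(0.5038/0.2407) = 0.2329 mol/dm³.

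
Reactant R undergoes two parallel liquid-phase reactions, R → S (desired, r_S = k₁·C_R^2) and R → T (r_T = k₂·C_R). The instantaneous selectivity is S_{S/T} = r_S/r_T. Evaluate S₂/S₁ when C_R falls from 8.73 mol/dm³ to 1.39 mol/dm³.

0.159

S_{S/T} = (k₁/k₂)·C_R, so S₂/S₁ = (C_{R,2}/C_{R,1}).
= 1.39/8.73 = 0.159.
Selectivity toward S falls as C_R falls — high-concentration operation is favoured.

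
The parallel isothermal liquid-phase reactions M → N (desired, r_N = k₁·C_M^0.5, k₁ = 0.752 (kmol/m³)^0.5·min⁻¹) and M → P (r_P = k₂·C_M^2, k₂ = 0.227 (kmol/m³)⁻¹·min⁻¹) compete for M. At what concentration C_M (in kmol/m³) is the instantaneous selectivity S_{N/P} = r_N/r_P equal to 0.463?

S_{N/P} = (k₁/k₂)·C_M^-1.5 ⇒ C_M = (S·k₂/k₁)^(1/(-1.5)).
= (0.463×0.227/0.752)^(-0.6667) = (0.1398)^(-0.6667) = 3.71 kmol/m³.

3.71 kmol/m³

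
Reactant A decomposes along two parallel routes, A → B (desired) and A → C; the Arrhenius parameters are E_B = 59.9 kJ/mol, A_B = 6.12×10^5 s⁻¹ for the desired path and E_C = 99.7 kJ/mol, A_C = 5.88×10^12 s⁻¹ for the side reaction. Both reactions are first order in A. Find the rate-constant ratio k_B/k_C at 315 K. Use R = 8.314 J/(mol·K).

Since both paths have the same order in A, the concentration cancels and S_{B/C} = k_B/k_C = (A_B/A_C)·exp[(E_C−E_B)/(RT)].
(E_C−E_B)/(RT) = (99.7−59.9)×10³/(8.314×315) = 39800/2619 = 15.20.
k_B/k_C = (6.12×10^5/5.88×10^12)·exp(15.20) = 1.041×10^-7 × 3.981×10^6 = 0.414.

0.414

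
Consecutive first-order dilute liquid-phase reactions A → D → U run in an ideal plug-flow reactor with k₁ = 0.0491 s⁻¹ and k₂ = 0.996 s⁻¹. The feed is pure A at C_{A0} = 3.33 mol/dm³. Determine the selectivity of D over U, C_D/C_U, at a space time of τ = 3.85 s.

The intermediate concentration in a first-order A→B→C sequence is C_D = k₁C_{A0}(e^(−k₁τ) − e^(−k₂τ))/(k₂−k₁).
e^(−k₁τ) = e^(−0.0491×3.85) = e^(−0.1890) = 0.8278; e^(−k₂τ) = e^(−3.835) = 0.02161.
C_D = 0.0491×3.33/(0.996−0.0491) × (0.8278−0.02161) = 0.1727×0.8061 = 0.1392 mol/dm³.
C_A = C_{A0}e^(−k₁τ) = 2.756 mol/dm³, so C_U = C_{A0}−C_A−C_D = 0.4344 mol/dm³; C_D/C_U = 0.320.

0.320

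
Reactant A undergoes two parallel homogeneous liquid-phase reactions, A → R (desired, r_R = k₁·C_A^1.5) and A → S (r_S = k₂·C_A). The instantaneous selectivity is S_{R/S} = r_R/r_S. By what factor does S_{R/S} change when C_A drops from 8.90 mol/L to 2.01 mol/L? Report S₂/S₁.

S_{R/S} = (k₁/k₂)·C_A^0.5, so S₂/S₁ = (C_{A,2}/C_{A,1})^0.5.
= (2.01/8.90)^0.5 = (0.2258)^0.5 = 0.475.

0.475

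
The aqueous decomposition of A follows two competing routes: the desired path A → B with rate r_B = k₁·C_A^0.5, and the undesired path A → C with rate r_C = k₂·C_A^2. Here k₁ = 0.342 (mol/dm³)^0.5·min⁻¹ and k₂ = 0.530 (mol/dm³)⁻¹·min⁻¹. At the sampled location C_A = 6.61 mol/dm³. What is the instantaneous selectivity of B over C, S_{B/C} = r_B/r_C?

0.0380

S_{B/C} = r_B/r_C = (k₁·C_A^0.5)/(k₂·C_A^2) = (k₁/k₂)·C_A^-1.5.
= (0.342×6.610^0.5) / (0.530×6.610^2) = 0.8793/23.16 = 0.0380.
The undesired path is higher order in A, so low C_A (CSTR or dilute feed) favours B.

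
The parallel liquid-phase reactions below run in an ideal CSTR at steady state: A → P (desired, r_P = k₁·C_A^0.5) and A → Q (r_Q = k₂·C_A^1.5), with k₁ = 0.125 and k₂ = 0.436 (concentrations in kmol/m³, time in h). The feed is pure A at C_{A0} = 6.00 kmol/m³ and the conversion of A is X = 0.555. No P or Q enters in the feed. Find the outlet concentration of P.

0.323 kmol/m³

Exit C_A = C_{A0}(1−X) = 6.00×0.445 = 2.670 kmol/m³.
Rates in a CSTR are evaluated at the outlet concentration: r_P = 0.125×2.670^0.5 = 0.2043, r_Q = 0.436×2.670^1.5 = 1.902.
Fraction of consumed A going to P: r_P/(r_P+r_Q) = 0.09697.
C_P = 0.09697·C_{A0}·X = 0.09697×6.00×0.555 = 0.323 kmol/m³.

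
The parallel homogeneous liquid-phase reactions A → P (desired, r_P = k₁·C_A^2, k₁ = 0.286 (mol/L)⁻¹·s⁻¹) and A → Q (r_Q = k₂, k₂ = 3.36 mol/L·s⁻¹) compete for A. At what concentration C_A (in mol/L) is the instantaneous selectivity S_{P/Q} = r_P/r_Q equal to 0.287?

S_{P/Q} = (k₁/k₂)·C_A^2 ⇒ C_A = (S·k₂/k₁)^(0.5).
= (0.287×3.36/0.286)^(0.5) = (3.372)^(0.5) = 1.84 mol/L.

1.84 mol/L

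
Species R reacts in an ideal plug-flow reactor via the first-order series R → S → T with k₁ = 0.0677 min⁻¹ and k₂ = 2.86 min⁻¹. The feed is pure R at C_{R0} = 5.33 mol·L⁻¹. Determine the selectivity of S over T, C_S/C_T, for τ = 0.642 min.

0.835

Solving the coupled first-order balances gives C_S(τ) = [k₁/(k₂−k₁)]·C_{R0}·(e^(−k₁τ) − e^(−k₂τ)).
e^(−k₁τ) = e^(−0.0677×0.642) = e^(−0.04346) = 0.9575; e^(−k₂τ) = e^(−1.836) = 0.1594.
C_S = 0.0677×5.33/(2.86−0.0677) × (0.9575−0.1594) = 0.1292×0.7980 = 0.1031 mol·L⁻¹.
C_R = C_{R0}e^(−k₁τ) = 5.103 mol·L⁻¹, so C_T = C_{R0}−C_R−C_S = 0.1236 mol·L⁻¹; C_S/C_T = 0.835.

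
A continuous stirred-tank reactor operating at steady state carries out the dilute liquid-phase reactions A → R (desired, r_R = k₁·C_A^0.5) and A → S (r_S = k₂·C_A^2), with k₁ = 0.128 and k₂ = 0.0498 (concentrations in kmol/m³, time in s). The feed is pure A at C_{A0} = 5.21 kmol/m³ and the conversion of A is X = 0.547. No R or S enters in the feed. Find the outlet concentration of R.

1.18 kmol/m³

Exit C_A = C_{A0}(1−X) = 5.21×0.453 = 2.360 kmol/m³.
In a CSTR the entire volume is at exit conditions, so r_R = 0.128×2.360^0.5 = 0.1966 and r_S = 0.0498×2.360^2 = 0.2774.
Fraction of consumed A going to R: r_R/(r_R+r_S) = 0.4148.
C_R = 0.4148·C_{A0}·X = 0.4148×5.21×0.547 = 1.18 kmol/m³.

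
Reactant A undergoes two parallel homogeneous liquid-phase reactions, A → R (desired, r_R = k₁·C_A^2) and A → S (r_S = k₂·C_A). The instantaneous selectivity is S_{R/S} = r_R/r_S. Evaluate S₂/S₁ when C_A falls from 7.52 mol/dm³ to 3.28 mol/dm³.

0.436

S_{R/S} = (k₁/k₂)·C_A, so S₂/S₁ = (C_{A,2}/C_{A,1}).
= 3.28/7.52 = 0.436.
Selectivity toward R falls as C_A falls — high-concentration operation is favoured.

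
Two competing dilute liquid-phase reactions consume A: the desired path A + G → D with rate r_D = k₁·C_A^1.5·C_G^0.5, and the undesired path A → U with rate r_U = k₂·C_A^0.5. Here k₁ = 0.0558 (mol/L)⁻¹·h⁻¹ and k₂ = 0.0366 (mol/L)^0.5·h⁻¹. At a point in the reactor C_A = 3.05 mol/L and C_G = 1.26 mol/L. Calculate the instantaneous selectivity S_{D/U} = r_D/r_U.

5.22

S_{D/U} = r_D/r_U = (k₁·C_A^1.5·C_G^0.5)/(k₂·C_A^0.5) = (k₁/k₂)·C_A·C_G^0.5.
= (0.0558×3.050^1.5×1.260^0.5) / (0.0366×3.050^0.5) = 0.3336/0.06392 = 5.22.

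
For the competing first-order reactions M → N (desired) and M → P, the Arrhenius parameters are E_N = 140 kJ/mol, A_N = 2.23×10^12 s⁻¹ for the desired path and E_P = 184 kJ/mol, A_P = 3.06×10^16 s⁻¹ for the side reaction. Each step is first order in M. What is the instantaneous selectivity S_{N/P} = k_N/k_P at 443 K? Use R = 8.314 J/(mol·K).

Since both paths have the same order in M, the concentration cancels and S_{N/P} = k_N/k_P = (A_N/A_P)·exp[(E_P−E_N)/(RT)].
(E_P−E_N)/(RT) = (184−140)×10³/(8.314×443) = 44000/3683 = 11.95.
k_N/k_P = (2.23×10^12/3.06×10^16)·exp(11.95) = 7.288×10^-5 × 1.543×10^5 = 11.2.

11.2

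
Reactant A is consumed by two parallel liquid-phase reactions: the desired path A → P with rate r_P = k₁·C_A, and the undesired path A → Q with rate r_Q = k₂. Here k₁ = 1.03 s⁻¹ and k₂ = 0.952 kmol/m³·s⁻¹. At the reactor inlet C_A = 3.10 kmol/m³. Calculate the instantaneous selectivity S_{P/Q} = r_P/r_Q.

3.35

S_{P/Q} = r_P/r_Q = (k₁·C_A)/(k₂) = (k₁/k₂)·C_A.
= (1.03×3.100) / (0.952) = 3.193/0.9520 = 3.35.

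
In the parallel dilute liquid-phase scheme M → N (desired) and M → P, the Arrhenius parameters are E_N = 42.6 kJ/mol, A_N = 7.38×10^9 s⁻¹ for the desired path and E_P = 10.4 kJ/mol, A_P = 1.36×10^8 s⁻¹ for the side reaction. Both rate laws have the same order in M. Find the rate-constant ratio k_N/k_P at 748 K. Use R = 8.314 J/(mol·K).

0.306

With equal orders, S_{N/P} = k_N/k_P = (A_N/A_P)·exp[(E_P−E_N)/(RT)].
(E_P−E_N)/(RT) = (10.4−42.6)×10³/(8.314×748) = -32200/6219 = -5.178.
k_N/k_P = (7.38×10^9/1.36×10^8)·exp(-5.178) = 54.26 × 0.005640 = 0.306.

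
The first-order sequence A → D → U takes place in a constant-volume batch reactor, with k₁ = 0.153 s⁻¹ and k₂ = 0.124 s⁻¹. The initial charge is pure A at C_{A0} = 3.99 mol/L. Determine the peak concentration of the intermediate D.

At the optimum, C_{D,max}/C_{A0} = (k₁/k₂)^[k₂/(k₂−k₁)].
= (0.153/0.124)^(0.124/(0.124−0.153)) = (1.234)^(-4.276) = 0.4071.
C_{D,max} = 0.4071×3.99 = 1.62 mol/L.

1.62 mol/L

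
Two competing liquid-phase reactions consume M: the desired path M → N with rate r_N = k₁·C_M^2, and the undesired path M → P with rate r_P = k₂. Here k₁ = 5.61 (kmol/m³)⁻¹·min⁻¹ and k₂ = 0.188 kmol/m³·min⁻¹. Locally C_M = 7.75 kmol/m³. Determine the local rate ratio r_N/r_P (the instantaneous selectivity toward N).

S_{N/P} = r_N/r_P = (k₁·C_M^2)/(k₂) = (k₁/k₂)·C_M^2.
= (5.61×7.750^2) / (0.188) = 337.0/0.1880 = 1792.

1792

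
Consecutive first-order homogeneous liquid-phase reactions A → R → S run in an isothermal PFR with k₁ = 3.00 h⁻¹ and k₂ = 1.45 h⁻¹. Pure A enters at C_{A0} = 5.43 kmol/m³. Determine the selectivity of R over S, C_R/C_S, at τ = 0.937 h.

The intermediate concentration in a first-order A→B→C sequence is C_R = k₁C_{A0}(e^(−k₁τ) − e^(−k₂τ))/(k₂−k₁).
e^(−k₁τ) = e^(−3.00×0.937) = e^(−2.811) = 0.06014; e^(−k₂τ) = e^(−1.359) = 0.2570.
C_R = 3.00×5.43/(1.45−3.00) × (0.06014−0.2570) = (-10.51)×(-0.1969) = 2.069 kmol/m³.
C_A = C_{A0}e^(−k₁τ) = 0.3266 kmol/m³, so C_S = C_{A0}−C_A−C_R = 3.034 kmol/m³; C_R/C_S = 0.682.

0.682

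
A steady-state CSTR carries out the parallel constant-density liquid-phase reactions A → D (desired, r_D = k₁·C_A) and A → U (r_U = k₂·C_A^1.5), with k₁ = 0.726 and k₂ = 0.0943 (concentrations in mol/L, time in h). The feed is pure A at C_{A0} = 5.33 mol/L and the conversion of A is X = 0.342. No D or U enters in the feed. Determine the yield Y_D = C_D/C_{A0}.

0.275

Exit C_A = C_{A0}(1−X) = 5.33×0.658 = 3.507 mol/L.
Rates in a CSTR are evaluated at the outlet concentration: r_D = 0.726×3.507 = 2.546, r_U = 0.0943×3.507^1.5 = 0.6194.
Fraction of consumed A going to D: r_D/(r_D+r_U) = 0.8043.
C_D = 0.8043·C_{A0}·X = 0.8043×5.33×0.342 = 1.47 mol/L; Y_D = C_D/C_{A0} = 0.275.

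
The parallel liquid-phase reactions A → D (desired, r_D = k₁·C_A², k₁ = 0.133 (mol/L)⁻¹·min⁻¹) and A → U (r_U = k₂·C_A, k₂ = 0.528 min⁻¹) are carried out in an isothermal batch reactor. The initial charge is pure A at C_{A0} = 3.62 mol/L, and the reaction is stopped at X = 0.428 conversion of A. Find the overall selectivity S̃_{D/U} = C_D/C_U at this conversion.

C_A = C_{A0}(1−X) = 2.071 mol/L.
Along a PFR/batch, dC_U/dC_A = −r_U/(r_D+r_U) = −k₂/(k₂+k₁·C_A).
Integrating from C_{A0} to C_A: C_U = (0.528/0.133)·ln[(0.528+0.133·3.62)/(0.528+0.133·2.07)] = 3.970·ln(1.009/0.8034) = 0.9064 mol/L.
Then C_D = (C_{A0}−C_A) − C_U = 1.549 − 0.9064 = 0.6429 mol/L.
S̃_{D/U} = C_D/C_U = 0.6429/0.9064 = 0.709.

0.709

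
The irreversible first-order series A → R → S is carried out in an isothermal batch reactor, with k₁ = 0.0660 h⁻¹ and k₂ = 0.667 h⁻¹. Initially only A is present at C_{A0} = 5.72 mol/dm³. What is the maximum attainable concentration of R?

At the optimum, C_{R,max}/C_{A0} = (k₁/k₂)^[k₂/(k₂−k₁)].
= (0.0660/0.667)^(0.667/(0.667−0.0660)) = (0.09895)^(1.110) = 0.07675.
C_{R,max} = 0.07675×5.72 = 0.439 mol/dm³.

0.439 mol/dm³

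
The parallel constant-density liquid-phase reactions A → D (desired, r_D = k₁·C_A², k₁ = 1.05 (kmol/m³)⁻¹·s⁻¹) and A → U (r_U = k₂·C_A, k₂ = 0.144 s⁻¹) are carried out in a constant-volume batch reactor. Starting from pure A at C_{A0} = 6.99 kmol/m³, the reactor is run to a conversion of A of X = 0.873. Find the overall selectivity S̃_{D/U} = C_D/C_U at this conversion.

21.9

C_A = C_{A0}(1−X) = 0.8877 kmol/m³.
Along a PFR/batch, dC_U/dC_A = −r_U/(r_D+r_U) = −k₂/(k₂+k₁·C_A).
Integrating from C_{A0} to C_A: C_U = (0.144/1.05)·ln[(0.144+1.05·6.99)/(0.144+1.05·0.888)] = 0.1371·ln(7.484/1.076) = 0.2660 kmol/m³.
Then C_D = (C_{A0}−C_A) − C_U = 6.102 − 0.2660 = 5.836 kmol/m³.
S̃_{D/U} = C_D/C_U = 5.836/0.2660 = 21.9.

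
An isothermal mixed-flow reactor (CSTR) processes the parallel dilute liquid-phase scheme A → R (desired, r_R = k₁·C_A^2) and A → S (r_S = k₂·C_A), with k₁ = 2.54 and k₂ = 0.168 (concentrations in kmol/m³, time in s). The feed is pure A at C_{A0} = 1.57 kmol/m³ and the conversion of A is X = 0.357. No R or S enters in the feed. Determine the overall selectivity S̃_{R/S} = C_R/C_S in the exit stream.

15.3

Exit C_A = C_{A0}(1−X) = 1.57×0.643 = 1.010 kmol/m³.
Rates in a CSTR are evaluated at the outlet concentration: r_R = 2.54×1.010^2 = 2.589, r_S = 0.168×1.010 = 0.1696.
Overall selectivity = C_R/C_S = r_Rτ/(r_Sτ) = r_R/r_S = 15.3.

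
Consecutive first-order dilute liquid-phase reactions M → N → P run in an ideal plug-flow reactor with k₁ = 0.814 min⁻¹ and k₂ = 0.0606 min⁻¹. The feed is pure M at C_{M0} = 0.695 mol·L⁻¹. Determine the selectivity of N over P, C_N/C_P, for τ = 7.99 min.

1.99

For first-order series with pure M initially, C_N(τ) = k₁C_{M0}/(k₂−k₁)·(e^(−k₁τ) − e^(−k₂τ)).
e^(−k₁τ) = e^(−0.814×7.99) = e^(−6.504) = 0.001498; e^(−k₂τ) = e^(−0.4842) = 0.6162.
C_N = 0.814×0.695/(0.0606−0.814) × (0.001498−0.6162) = (-0.7509)×(-0.6147) = 0.4616 mol·L⁻¹.
C_M = C_{M0}e^(−k₁τ) = 0.001041 mol·L⁻¹, so C_P = C_{M0}−C_M−C_N = 0.2324 mol·L⁻¹; C_N/C_P = 1.99.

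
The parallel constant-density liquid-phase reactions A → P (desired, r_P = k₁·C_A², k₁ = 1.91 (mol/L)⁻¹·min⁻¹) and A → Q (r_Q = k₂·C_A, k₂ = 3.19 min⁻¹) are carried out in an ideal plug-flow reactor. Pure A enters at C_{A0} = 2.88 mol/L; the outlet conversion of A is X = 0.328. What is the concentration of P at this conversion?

C_A = C_{A0}(1−X) = 1.935 mol/L.
Along a PFR/batch, dC_Q/dC_A = −r_Q/(r_P+r_Q) = −k₂/(k₂+k₁·C_A).
Integrating from C_{A0} to C_A: C_Q = (3.19/1.91)·ln[(3.19+1.91·2.88)/(3.19+1.91·1.94)] = 1.670·ln(8.691/6.887) = 0.3886 mol/L.
Then C_P = (C_{A0}−C_A) − C_Q = 0.9446 − 0.3886 = 0.5560 mol/L.

0.556 mol/L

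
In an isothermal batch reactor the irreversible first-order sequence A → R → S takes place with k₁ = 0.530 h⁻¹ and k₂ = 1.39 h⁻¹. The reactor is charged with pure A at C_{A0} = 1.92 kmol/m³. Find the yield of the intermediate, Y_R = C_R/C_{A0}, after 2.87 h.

0.123

The intermediate concentration in a first-order A→B→C sequence is C_R = k₁C_{A0}(e^(−k₁t) − e^(−k₂t))/(k₂−k₁).
e^(−k₁t) = e^(−0.530×2.87) = e^(−1.521) = 0.2185; e^(−k₂t) = e^(−3.989) = 0.01851.
C_R = 0.530×1.92/(1.39−0.530) × (0.2185−0.01851) = 1.183×0.2000 = 0.2366 kmol/m³.
Y_R = C_R/C_{A0} = 0.2366/1.92 = 0.123.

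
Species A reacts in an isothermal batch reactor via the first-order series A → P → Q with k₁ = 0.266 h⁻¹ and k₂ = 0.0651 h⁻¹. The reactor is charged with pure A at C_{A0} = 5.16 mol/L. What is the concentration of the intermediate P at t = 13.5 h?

For first-order series with pure A initially, C_P(t) = k₁C_{A0}/(k₂−k₁)·(e^(−k₁t) − e^(−k₂t)).
e^(−k₁t) = e^(−0.266×13.5) = e^(−3.591) = 0.02757; e^(−k₂t) = e^(−0.8789) = 0.4153.
C_P = 0.266×5.16/(0.0651−0.266) × (0.02757−0.4153) = (-6.832)×(-0.3877) = 2.649 mol/L.

2.65 mol/L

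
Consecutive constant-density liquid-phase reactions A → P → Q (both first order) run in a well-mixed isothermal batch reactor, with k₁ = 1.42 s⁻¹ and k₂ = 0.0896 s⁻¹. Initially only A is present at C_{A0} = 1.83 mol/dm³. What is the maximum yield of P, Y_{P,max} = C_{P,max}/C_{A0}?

At the optimum, C_{P,max}/C_{A0} = (k₁/k₂)^[k₂/(k₂−k₁)].
= (1.42/0.0896)^(0.0896/(0.0896−1.42)) = (15.85)^(-0.06735) = 0.8302.

0.830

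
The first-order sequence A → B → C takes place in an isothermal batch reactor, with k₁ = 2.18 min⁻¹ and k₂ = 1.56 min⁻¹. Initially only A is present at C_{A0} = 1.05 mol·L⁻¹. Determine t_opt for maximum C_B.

For first-order series the maximum of C_B occurs at t_opt = ln(k₂/k₁)/(k₂−k₁).
= ln(1.56/2.18)/(1.56−2.18) = ln(0.7156)/-0.6200 = -0.3346/-0.6200 = 0.540 min.

0.540 min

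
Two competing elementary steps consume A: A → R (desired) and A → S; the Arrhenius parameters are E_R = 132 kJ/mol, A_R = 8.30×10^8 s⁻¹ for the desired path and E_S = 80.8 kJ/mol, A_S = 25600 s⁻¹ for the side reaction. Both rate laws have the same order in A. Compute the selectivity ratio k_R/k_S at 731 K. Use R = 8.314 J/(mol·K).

7.11

k_R/k_S = (A_R/A_S)·exp[−(E_R−E_S)/(RT)] = (A_R/A_S)·exp[(E_S−E_R)/(RT)].
(E_S−E_R)/(RT) = (80.8−132)×10³/(8.314×731) = -51200/6078 = -8.424.
k_R/k_S = (8.30×10^8/25600)·exp(-8.424) = 32422 × 2.194×10^-4 = 7.11.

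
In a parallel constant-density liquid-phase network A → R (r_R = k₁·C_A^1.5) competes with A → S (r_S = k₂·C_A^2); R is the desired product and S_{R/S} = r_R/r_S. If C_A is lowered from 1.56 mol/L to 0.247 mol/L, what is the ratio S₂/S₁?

2.51

S_{R/S} = (k₁/k₂)·C_A^-0.5, so S₂/S₁ = (C_{A,2}/C_{A,1})^-0.5.
= (0.247/1.56)^(-0.5) = (0.1583)^(-0.5) = 2.51.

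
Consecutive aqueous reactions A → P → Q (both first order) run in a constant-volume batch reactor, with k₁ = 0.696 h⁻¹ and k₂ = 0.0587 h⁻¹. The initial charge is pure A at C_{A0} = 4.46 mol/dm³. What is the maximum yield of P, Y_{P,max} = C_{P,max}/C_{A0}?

0.796

At the optimum, C_{P,max}/C_{A0} = (k₁/k₂)^[k₂/(k₂−k₁)].
= (0.696/0.0587)^(0.0587/(0.0587−0.696)) = (11.86)^(-0.09211) = 0.7963.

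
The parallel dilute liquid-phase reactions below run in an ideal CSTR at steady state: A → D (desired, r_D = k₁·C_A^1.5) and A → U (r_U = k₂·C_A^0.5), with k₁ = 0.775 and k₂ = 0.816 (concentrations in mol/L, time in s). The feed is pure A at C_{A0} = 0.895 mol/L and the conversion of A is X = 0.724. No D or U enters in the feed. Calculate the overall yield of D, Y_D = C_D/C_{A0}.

0.138

Exit C_A = C_{A0}(1−X) = 0.895×0.276 = 0.2470 mol/L.
Rates in a CSTR are evaluated at the outlet concentration: r_D = 0.775×0.2470^1.5 = 0.09515, r_U = 0.816×0.2470^0.5 = 0.4056.
Fraction of consumed A going to D: r_D/(r_D+r_U) = 0.1900.
C_D = 0.1900·C_{A0}·X = 0.1900×0.895×0.724 = 0.123 mol/L; Y_D = C_D/C_{A0} = 0.138.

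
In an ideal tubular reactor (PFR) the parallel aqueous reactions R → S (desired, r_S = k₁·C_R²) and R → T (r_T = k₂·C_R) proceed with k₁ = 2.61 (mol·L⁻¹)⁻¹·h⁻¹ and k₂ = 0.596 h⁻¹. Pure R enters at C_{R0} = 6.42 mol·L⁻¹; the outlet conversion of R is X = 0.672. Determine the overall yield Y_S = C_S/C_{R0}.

C_R = C_{R0}(1−X) = 2.106 mol·L⁻¹.
Along a PFR/batch, dC_T/dC_R = −r_T/(r_S+r_T) = −k₂/(k₂+k₁·C_R).
Integrating from C_{R0} to C_R: C_T = (0.596/2.61)·ln[(0.596+2.61·6.42)/(0.596+2.61·2.11)] = 0.2284·ln(17.35/6.092) = 0.2390 mol·L⁻¹.
Then C_S = (C_{R0}−C_R) − C_T = 4.314 − 0.2390 = 4.075 mol·L⁻¹.
Y_S = C_S/C_{R0} = 4.075/6.42 = 0.635.

0.635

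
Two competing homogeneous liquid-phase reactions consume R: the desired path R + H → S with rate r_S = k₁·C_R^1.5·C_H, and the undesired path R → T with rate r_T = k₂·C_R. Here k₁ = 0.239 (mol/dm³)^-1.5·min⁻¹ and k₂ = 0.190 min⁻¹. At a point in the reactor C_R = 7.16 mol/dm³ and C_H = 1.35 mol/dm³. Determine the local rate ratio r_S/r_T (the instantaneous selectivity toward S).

S_{S/T} = r_S/r_T = (k₁·C_R^1.5·C_H)/(k₂·C_R) = (k₁/k₂)·C_R^0.5·C_H.
= (0.239×7.160^1.5×1.350) / (0.190×7.160) = 6.182/1.360 = 4.54.
Since the desired path is higher order in R, keeping C_R high (PFR or concentrated feed) favours S.

4.54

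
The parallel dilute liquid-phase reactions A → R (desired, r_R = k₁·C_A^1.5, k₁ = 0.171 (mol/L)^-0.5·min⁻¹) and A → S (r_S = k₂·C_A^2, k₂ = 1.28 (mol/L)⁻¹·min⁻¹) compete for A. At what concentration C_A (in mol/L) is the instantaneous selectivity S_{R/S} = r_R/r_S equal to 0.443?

0.0909 mol/L

S_{R/S} = (k₁/k₂)·C_A^-0.5 ⇒ C_A = (S·k₂/k₁)^(-2).
= (0.443×1.28/0.171)^(-2) = (3.316)^(-2) = 0.0909 mol/L.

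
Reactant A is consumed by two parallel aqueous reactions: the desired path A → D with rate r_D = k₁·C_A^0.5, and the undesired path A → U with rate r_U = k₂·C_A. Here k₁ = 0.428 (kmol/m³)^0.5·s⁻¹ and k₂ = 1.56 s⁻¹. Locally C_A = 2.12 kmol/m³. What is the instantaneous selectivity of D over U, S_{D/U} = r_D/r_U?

0.188

S_{D/U} = r_D/r_U = (k₁·C_A^0.5)/(k₂·C_A) = (k₁/k₂)·C_A^-0.5.
= (0.428×2.120^0.5) / (1.56×2.120) = 0.6232/3.307 = 0.188.
The undesired path is higher order in A, so low C_A (CSTR or dilute feed) favours D.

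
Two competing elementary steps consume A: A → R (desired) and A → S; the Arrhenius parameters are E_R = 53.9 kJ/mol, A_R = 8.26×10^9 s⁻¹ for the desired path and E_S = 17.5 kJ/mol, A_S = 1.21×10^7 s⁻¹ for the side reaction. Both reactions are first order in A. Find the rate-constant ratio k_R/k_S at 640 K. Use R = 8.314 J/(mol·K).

Since both paths have the same order in A, the concentration cancels and S_{R/S} = k_R/k_S = (A_R/A_S)·exp[(E_S−E_R)/(RT)].
(E_S−E_R)/(RT) = (17.5−53.9)×10³/(8.314×640) = -36400/5321 = -6.841.
k_R/k_S = (8.26×10^9/1.21×10^7)·exp(-6.841) = 682.6 × 0.001069 = 0.730.

0.730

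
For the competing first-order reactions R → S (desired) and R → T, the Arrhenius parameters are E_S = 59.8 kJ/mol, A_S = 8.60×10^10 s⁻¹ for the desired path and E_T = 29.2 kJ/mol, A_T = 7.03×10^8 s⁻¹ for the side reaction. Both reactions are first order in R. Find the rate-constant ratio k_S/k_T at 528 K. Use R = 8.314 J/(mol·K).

0.115

k_S/k_T = (A_S/A_T)·exp[−(E_S−E_T)/(RT)] = (A_S/A_T)·exp[(E_T−E_S)/(RT)].
(E_T−E_S)/(RT) = (29.2−59.8)×10³/(8.314×528) = -30600/4390 = -6.971.
k_S/k_T = (8.60×10^10/7.03×10^8)·exp(-6.971) = 122.3 × 9.390×10^-4 = 0.115.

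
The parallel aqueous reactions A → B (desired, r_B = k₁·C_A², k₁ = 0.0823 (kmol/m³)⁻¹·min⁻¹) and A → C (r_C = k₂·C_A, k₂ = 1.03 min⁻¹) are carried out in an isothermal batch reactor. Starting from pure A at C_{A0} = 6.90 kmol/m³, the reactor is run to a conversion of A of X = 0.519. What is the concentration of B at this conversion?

1.03 kmol/m³

C_A = C_{A0}(1−X) = 3.319 kmol/m³.
Along a PFR/batch, dC_C/dC_A = −r_C/(r_B+r_C) = −k₂/(k₂+k₁·C_A).
Integrating from C_{A0} to C_A: C_C = (1.03/0.0823)·ln[(1.03+0.0823·6.90)/(1.03+0.0823·3.32)] = 12.52·ln(1.598/1.303) = 2.552 kmol/m³.
Then C_B = (C_{A0}−C_A) − C_C = 3.581 − 2.552 = 1.029 kmol/m³.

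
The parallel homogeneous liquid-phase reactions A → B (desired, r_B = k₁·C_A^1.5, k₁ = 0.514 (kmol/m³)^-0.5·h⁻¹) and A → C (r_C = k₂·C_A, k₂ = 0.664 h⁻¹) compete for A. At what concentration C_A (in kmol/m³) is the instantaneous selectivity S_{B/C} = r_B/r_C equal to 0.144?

S_{B/C} = (k₁/k₂)·C_A^0.5 ⇒ C_A = (S·k₂/k₁)^(2).
= (0.144×0.664/0.514)^(2) = (0.1860)^(2) = 0.0346 kmol/m³.

0.0346 kmol/m³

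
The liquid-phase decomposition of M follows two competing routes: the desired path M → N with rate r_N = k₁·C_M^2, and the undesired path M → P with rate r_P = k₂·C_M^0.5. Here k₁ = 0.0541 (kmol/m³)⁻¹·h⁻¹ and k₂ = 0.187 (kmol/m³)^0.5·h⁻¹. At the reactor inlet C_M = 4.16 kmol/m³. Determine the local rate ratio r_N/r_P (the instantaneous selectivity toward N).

S_{N/P} = r_N/r_P = (k₁·C_M^2)/(k₂·C_M^0.5) = (k₁/k₂)·C_M^1.5.
= (0.0541×4.160^2) / (0.187×4.160^0.5) = 0.9362/0.3814 = 2.45.
Since the desired path is higher order in M, keeping C_M high (PFR or concentrated feed) favours N.

2.45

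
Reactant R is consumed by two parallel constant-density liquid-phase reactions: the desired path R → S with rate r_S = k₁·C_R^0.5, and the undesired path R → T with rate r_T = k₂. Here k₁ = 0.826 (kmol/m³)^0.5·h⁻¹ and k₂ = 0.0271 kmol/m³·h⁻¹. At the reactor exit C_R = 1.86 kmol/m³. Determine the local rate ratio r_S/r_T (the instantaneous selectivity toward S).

S_{S/T} = r_S/r_T = (k₁·C_R^0.5)/(k₂) = (k₁/k₂)·C_R^0.5.
= (0.826×1.860^0.5) / (0.0271) = 1.127/0.02710 = 41.6.
Since the desired path is higher order in R, keeping C_R high (PFR or concentrated feed) favours S.

41.6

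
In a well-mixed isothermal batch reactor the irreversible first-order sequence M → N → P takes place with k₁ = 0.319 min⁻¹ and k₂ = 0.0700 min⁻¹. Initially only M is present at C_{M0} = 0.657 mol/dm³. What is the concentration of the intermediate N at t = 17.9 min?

0.238 mol/dm³

For first-order series with pure M initially, C_N(t) = k₁C_{M0}/(k₂−k₁)·(e^(−k₁t) − e^(−k₂t)).
e^(−k₁t) = e^(−0.319×17.9) = e^(−5.710) = 0.003312; e^(−k₂t) = e^(−1.253) = 0.2856.
C_N = 0.319×0.657/(0.0700−0.319) × (0.003312−0.2856) = (-0.8417)×(-0.2823) = 0.2376 mol/dm³.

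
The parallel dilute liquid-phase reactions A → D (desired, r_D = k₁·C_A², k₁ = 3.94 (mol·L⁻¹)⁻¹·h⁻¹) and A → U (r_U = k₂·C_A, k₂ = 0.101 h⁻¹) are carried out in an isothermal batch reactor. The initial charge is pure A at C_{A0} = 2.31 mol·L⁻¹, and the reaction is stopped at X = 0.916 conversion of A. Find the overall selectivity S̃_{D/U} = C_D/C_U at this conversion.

33.9

C_A = C_{A0}(1−X) = 0.1940 mol·L⁻¹.
Along a PFR/batch, dC_U/dC_A = −r_U/(r_D+r_U) = −k₂/(k₂+k₁·C_A).
Integrating from C_{A0} to C_A: C_U = (0.101/3.94)·ln[(0.101+3.94·2.31)/(0.101+3.94·0.194)] = 0.02563·ln(9.202/0.8655) = 0.06060 mol·L⁻¹.
Then C_D = (C_{A0}−C_A) − C_U = 2.116 − 0.06060 = 2.055 mol·L⁻¹.
S̃_{D/U} = C_D/C_U = 2.055/0.06060 = 33.9.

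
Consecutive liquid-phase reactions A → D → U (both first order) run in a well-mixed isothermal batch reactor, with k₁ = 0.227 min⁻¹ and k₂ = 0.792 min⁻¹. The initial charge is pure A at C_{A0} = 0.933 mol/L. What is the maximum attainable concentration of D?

0.162 mol/L

At the optimum, C_{D,max}/C_{A0} = (k₁/k₂)^[k₂/(k₂−k₁)].
= (0.227/0.792)^(0.792/(0.792−0.227)) = (0.2866)^(1.402) = 0.1735.
C_{D,max} = 0.1735×0.933 = 0.162 mol/L.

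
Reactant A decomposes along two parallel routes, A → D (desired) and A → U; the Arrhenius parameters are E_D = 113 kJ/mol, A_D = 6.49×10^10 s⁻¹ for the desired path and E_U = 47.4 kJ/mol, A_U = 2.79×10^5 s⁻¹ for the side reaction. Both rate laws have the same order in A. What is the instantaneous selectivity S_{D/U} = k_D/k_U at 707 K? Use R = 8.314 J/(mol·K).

With equal orders, S_{D/U} = k_D/k_U = (A_D/A_U)·exp[(E_U−E_D)/(RT)].
(E_U−E_D)/(RT) = (47.4−113)×10³/(8.314×707) = -65600/5878 = -11.16.
k_D/k_U = (6.49×10^10/2.79×10^5)·exp(-11.16) = 2.326×10^5 × 1.423×10^-5 = 3.31.

3.31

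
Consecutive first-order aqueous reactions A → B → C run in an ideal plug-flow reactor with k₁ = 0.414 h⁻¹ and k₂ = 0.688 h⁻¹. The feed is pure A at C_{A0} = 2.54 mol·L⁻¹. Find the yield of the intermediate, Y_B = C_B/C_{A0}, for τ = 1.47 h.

For first-order series with pure A initially, C_B(τ) = k₁C_{A0}/(k₂−k₁)·(e^(−k₁τ) − e^(−k₂τ)).
e^(−k₁τ) = e^(−0.414×1.47) = e^(−0.6086) = 0.5441; e^(−k₂τ) = e^(−1.011) = 0.3637.
C_B = 0.414×2.54/(0.688−0.414) × (0.5441−0.3637) = 3.838×0.1804 = 0.6923 mol·L⁻¹.
Y_B = C_B/C_{A0} = 0.6923/2.54 = 0.273.

0.273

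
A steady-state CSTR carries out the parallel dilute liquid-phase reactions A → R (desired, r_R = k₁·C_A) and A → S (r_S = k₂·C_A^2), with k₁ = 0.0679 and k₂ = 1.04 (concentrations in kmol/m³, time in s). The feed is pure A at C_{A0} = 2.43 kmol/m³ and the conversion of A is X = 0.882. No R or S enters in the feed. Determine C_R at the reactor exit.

0.397 kmol/m³

Exit C_A = C_{A0}(1−X) = 2.43×0.118 = 0.2867 kmol/m³.
A CSTR operates uniformly at the exit composition, giving r_R = 0.01947 and r_S = 0.08551 (each k·C_A^n at C_A = 0.2867).
Fraction of consumed A going to R: r_R/(r_R+r_S) = 0.1855.
C_R = 0.1855·C_{A0}·X = 0.1855×2.43×0.882 = 0.397 kmol/m³.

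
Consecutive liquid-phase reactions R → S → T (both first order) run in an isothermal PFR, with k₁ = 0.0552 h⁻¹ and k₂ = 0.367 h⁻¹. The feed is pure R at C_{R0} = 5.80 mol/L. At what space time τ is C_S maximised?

6.08 h

For first-order series the maximum of C_S occurs at τ_opt = ln(k₂/k₁)/(k₂−k₁).
= ln(0.367/0.0552)/(0.367−0.0552) = ln(6.649)/0.3118 = 1.894/0.3118 = 6.08 h.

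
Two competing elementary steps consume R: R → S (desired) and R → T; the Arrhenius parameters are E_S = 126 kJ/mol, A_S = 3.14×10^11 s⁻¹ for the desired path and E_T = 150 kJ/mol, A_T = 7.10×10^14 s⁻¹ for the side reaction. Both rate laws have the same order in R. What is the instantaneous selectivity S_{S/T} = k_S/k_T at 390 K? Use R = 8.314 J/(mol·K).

Since both paths have the same order in R, the concentration cancels and S_{S/T} = k_S/k_T = (A_S/A_T)·exp[(E_T−E_S)/(RT)].
(E_T−E_S)/(RT) = (150−126)×10³/(8.314×390) = 24000/3242 = 7.402.
k_S/k_T = (3.14×10^11/7.10×10^14)·exp(7.402) = 4.423×10^-4 × 1639 = 0.725.

0.725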